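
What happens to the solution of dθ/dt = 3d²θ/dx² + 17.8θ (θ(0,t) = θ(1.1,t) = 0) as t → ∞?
θ → 0. Diffusion dominates reaction (r=17.8 < κπ²/L²≈24.47); solution decays.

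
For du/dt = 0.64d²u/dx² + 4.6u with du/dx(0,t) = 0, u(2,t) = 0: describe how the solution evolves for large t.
u grows unboundedly. Reaction dominates diffusion (r=4.6 > κπ²/(4L²)≈0.39); solution grows exponentially.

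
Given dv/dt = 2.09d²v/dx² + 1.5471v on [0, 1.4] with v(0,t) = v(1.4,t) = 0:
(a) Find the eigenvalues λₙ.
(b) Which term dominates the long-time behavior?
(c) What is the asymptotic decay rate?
Eigenvalues: λₙ = 2.09n²π²/1.4² - 1.5471.
First three modes:
  n=1: λ₁ = 2.09π²/1.4² - 1.5471 ≈ 8.977
  n=2: λ₂ = 8.36π²/1.4² - 1.5471 ≈ 40.55
  n=3: λ₃ = 18.81π²/1.4² - 1.5471 ≈ 93.171
Since 2.09π²/1.4² ≈ 10.524 > 1.5471, all λₙ > 0.
The n=1 mode decays slowest → dominates as t → ∞.
Asymptotic: v ~ c₁ sin(πx/1.4) e^{-λ₁t} with decay rate λ₁ ≈ 8.977.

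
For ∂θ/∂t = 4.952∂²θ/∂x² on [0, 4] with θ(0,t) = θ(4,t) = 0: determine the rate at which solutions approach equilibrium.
Eigenvalues: λₙ = 4.952n²π²/4².
First three modes:
  n=1: λ₁ = 4.952π²/4² ≈ 3.055
  n=2: λ₂ = 19.808π²/4² ≈ 12.219 (4× faster decay)
  n=3: λ₃ = 44.568π²/4² ≈ 27.492 (9× faster decay)
As t → ∞, higher modes decay exponentially faster. The n=1 mode dominates: θ ~ c₁ sin(πx/4) e^{-λ₁t}.
Decay rate: λ₁ = 4.952π²/4² ≈ 3.055.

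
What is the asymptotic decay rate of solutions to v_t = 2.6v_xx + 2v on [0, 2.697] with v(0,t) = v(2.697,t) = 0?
Eigenvalues: λₙ = 2.6n²π²/2.697² - 2.
First three modes:
  n=1: λ₁ = 2.6π²/2.697² - 2 ≈ 1.528
  n=2: λ₂ = 10.4π²/2.697² - 2 ≈ 12.111
  n=3: λ₃ = 23.4π²/2.697² - 2 ≈ 29.751
Since 2.6π²/2.697² ≈ 3.528 > 2, all λₙ > 0.
The n=1 mode decays slowest → dominates as t → ∞.
Asymptotic: v ~ c₁ sin(πx/2.697) e^{-λ₁t} with decay rate λ₁ ≈ 1.528.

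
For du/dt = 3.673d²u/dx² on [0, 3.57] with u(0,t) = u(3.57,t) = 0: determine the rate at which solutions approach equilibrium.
Eigenvalues: λₙ = 3.673n²π²/3.57².
First three modes:
  n=1: λ₁ = 3.673π²/3.57² ≈ 2.844
  n=2: λ₂ = 14.692π²/3.57² ≈ 11.377 (4× faster decay)
  n=3: λ₃ = 33.057π²/3.57² ≈ 25.599 (9× faster decay)
As t → ∞, higher modes decay exponentially faster. The n=1 mode dominates: u ~ c₁ sin(πx/3.57) e^{-λ₁t}.
Decay rate: λ₁ = 3.673π²/3.57² ≈ 2.844.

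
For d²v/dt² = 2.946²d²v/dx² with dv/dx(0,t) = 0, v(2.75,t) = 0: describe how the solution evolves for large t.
v oscillates (no decay). Energy is conserved; the solution oscillates indefinitely as standing waves.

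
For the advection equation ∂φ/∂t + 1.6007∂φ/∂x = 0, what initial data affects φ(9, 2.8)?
A single point: x = 4.51804. The characteristic through (9, 2.8) is x - 1.6007t = const, so x = 9 - 1.6007·2.8 = 4.51804.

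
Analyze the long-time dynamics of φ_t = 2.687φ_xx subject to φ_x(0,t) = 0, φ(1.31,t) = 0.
Long-time behavior: φ → 0. Heat escapes through the Dirichlet boundary.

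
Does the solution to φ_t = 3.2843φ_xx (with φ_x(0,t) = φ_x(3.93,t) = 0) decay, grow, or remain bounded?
φ → constant (steady state). Heat is conserved (no flux at boundaries); solution approaches the spatial average.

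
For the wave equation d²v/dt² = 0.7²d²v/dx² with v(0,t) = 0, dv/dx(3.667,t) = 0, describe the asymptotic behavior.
v oscillates (no decay). Energy is conserved; the solution oscillates indefinitely as standing waves.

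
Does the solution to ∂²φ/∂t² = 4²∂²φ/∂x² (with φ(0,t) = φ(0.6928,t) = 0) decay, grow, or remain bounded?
φ oscillates (no decay). Energy is conserved; the solution oscillates indefinitely as standing waves.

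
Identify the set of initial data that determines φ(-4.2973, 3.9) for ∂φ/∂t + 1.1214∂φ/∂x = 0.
A single point: x = -8.67076. The characteristic through (-4.2973, 3.9) is x - 1.1214t = const, so x = -4.2973 - 1.1214·3.9 = -8.67076.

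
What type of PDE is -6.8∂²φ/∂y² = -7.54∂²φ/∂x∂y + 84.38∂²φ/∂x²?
Rewriting in standard form: -84.38∂²φ/∂x² + 7.54∂²φ/∂x∂y - 6.8∂²φ/∂y² = 0. With A = -84.38, B = 7.54, C = -6.8, the discriminant is -2238.2844. This is an elliptic PDE.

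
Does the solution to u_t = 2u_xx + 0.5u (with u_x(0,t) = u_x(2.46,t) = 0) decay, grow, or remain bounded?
u grows unboundedly. With Neumann BCs the constant mode has diffusion eigenvalue 0, so any r > 0 makes it grow like e^(0.5t); solution grows exponentially.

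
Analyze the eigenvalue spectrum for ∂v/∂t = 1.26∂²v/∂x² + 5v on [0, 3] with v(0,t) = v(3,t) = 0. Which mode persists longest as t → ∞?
Eigenvalues: λₙ = 1.26n²π²/3² - 5.
First three modes:
  n=1: λ₁ = 1.26π²/3² - 5 ≈ -3.618
  n=2: λ₂ = 5.04π²/3² - 5 ≈ 0.527
  n=3: λ₃ = 11.34π²/3² - 5 ≈ 7.436
Since 1.26π²/3² ≈ 1.382 < 5, λ₁ < 0.
The n=1 mode grows fastest (−λₙ is largest for n=1) → dominates.
Asymptotic: v ~ c₁ sin(πx/3) e^{3.618t} (exponential growth at rate −λ₁ ≈ 3.618).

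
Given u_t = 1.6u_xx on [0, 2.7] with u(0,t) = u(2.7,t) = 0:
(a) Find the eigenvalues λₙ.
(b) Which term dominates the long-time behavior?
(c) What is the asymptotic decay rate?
Eigenvalues: λₙ = 1.6n²π²/2.7².
First three modes:
  n=1: λ₁ = 1.6π²/2.7² ≈ 2.166
  n=2: λ₂ = 6.4π²/2.7² ≈ 8.665 (4× faster decay)
  n=3: λ₃ = 14.4π²/2.7² ≈ 19.496 (9× faster decay)
As t → ∞, higher modes decay exponentially faster. The n=1 mode dominates: u ~ c₁ sin(πx/2.7) e^{-λ₁t}.
Decay rate: λ₁ = 1.6π²/2.7² ≈ 2.166.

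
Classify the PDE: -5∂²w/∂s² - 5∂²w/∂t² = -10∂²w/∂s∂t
Rewriting in standard form: -5∂²w/∂s² + 10∂²w/∂s∂t - 5∂²w/∂t² = 0. A = -5, B = 10, C = -5. Discriminant B² - 4AC = 0. Since 0 = 0, parabolic.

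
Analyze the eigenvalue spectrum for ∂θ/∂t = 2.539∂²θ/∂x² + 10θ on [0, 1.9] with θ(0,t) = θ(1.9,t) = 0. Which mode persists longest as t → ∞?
Eigenvalues: λₙ = 2.539n²π²/1.9² - 10.
First three modes:
  n=1: λ₁ = 2.539π²/1.9² - 10 ≈ -3.058
  n=2: λ₂ = 10.156π²/1.9² - 10 ≈ 17.766
  n=3: λ₃ = 22.851π²/1.9² - 10 ≈ 52.474
Since 2.539π²/1.9² ≈ 6.942 < 10, λ₁ < 0.
The n=1 mode grows fastest (−λₙ is largest for n=1) → dominates.
Asymptotic: θ ~ c₁ sin(πx/1.9) e^{3.058t} (exponential growth at rate −λ₁ ≈ 3.058).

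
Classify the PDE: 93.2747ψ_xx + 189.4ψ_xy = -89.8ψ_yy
Rewriting in standard form: 93.2747ψ_xx + 189.4ψ_xy + 89.8ψ_yy = 0. A = 93.2747, B = 189.4, C = 89.8. Discriminant B² - 4AC = 2368.08776. Since 2368.08776 > 0, hyperbolic.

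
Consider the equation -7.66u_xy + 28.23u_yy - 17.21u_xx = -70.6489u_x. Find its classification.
Rewriting in standard form: -17.21u_xx - 7.66u_xy + 28.23u_yy + 70.6489u_x = 0. Hyperbolic. (A = -17.21, B = -7.66, C = 28.23 gives B² - 4AC = 2002.0288.)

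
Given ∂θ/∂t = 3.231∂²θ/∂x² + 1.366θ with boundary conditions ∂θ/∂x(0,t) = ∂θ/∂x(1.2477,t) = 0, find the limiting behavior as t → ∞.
θ grows unboundedly. With Neumann BCs the constant mode has diffusion eigenvalue 0, so any r > 0 makes it grow like e^(1.366t); solution grows exponentially.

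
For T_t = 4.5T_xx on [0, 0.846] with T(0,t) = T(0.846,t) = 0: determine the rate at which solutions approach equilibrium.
Eigenvalues: λₙ = 4.5n²π²/0.846².
First three modes:
  n=1: λ₁ = 4.5π²/0.846² ≈ 62.054
  n=2: λ₂ = 18π²/0.846² ≈ 248.217 (4× faster decay)
  n=3: λ₃ = 40.5π²/0.846² ≈ 558.488 (9× faster decay)
As t → ∞, higher modes decay exponentially faster. The n=1 mode dominates: T ~ c₁ sin(πx/0.846) e^{-λ₁t}.
Decay rate: λ₁ = 4.5π²/0.846² ≈ 62.054.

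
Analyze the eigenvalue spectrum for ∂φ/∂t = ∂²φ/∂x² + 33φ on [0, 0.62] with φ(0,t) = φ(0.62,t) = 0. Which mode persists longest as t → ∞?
Eigenvalues: λₙ = n²π²/0.62² - 33.
First three modes:
  n=1: λ₁ = π²/0.62² - 33 ≈ -7.325
  n=2: λ₂ = 4π²/0.62² - 33 ≈ 69.701
  n=3: λ₃ = 9π²/0.62² - 33 ≈ 198.078
Since π²/0.62² ≈ 25.675 < 33, λ₁ < 0.
The n=1 mode grows fastest (−λₙ is largest for n=1) → dominates.
Asymptotic: φ ~ c₁ sin(πx/0.62) e^{7.325t} (exponential growth at rate −λ₁ ≈ 7.325).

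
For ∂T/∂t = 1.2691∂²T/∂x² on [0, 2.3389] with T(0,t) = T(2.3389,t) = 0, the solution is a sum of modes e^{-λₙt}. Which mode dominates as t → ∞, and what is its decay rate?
Eigenvalues: λₙ = 1.2691n²π²/2.3389².
First three modes:
  n=1: λ₁ = 1.2691π²/2.3389² ≈ 2.29
  n=2: λ₂ = 5.0764π²/2.3389² ≈ 9.159 (4× faster decay)
  n=3: λ₃ = 11.4219π²/2.3389² ≈ 20.607 (9× faster decay)
As t → ∞, higher modes decay exponentially faster. The n=1 mode dominates: T ~ c₁ sin(πx/2.3389) e^{-λ₁t}.
Decay rate: λ₁ = 1.2691π²/2.3389² ≈ 2.29.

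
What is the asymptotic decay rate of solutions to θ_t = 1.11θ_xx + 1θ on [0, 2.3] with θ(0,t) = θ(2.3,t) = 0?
Eigenvalues: λₙ = 1.11n²π²/2.3² - 1.
First three modes:
  n=1: λ₁ = 1.11π²/2.3² - 1 ≈ 1.071
  n=2: λ₂ = 4.44π²/2.3² - 1 ≈ 7.284
  n=3: λ₃ = 9.99π²/2.3² - 1 ≈ 17.638
Since 1.11π²/2.3² ≈ 2.071 > 1, all λₙ > 0.
The n=1 mode decays slowest → dominates as t → ∞.
Asymptotic: θ ~ c₁ sin(πx/2.3) e^{-λ₁t} with decay rate λ₁ ≈ 1.071.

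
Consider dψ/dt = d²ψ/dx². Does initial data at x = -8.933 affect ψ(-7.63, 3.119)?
Yes, for any finite x. The heat equation has infinite propagation speed, so all initial data affects all points at any t > 0.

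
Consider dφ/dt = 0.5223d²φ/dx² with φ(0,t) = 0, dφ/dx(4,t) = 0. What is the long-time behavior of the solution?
As t → ∞, φ → 0. Heat escapes through the Dirichlet boundary.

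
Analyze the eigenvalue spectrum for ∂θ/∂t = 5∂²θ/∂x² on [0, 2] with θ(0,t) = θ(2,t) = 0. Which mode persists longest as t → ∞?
Eigenvalues: λₙ = 5n²π²/2².
First three modes:
  n=1: λ₁ = 5π²/2² ≈ 12.337
  n=2: λ₂ = 20π²/2² ≈ 49.348 (4× faster decay)
  n=3: λ₃ = 45π²/2² ≈ 111.033 (9× faster decay)
As t → ∞, higher modes decay exponentially faster. The n=1 mode dominates: θ ~ c₁ sin(πx/2) e^{-λ₁t}.
Decay rate: λ₁ = 5π²/2² ≈ 12.337.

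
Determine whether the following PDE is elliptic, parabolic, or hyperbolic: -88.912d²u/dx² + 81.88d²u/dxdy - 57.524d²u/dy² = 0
Coefficients: A = -88.912, B = 81.88, C = -57.524. B² - 4AC = -13753.961152, which is negative, so the equation is elliptic.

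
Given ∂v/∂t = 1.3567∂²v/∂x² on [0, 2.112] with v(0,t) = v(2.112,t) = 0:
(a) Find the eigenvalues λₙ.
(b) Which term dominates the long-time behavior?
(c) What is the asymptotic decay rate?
Eigenvalues: λₙ = 1.3567n²π²/2.112².
First three modes:
  n=1: λ₁ = 1.3567π²/2.112² ≈ 3.002
  n=2: λ₂ = 5.4268π²/2.112² ≈ 12.008 (4× faster decay)
  n=3: λ₃ = 12.2103π²/2.112² ≈ 27.017 (9× faster decay)
As t → ∞, higher modes decay exponentially faster. The n=1 mode dominates: v ~ c₁ sin(πx/2.112) e^{-λ₁t}.
Decay rate: λ₁ = 1.3567π²/2.112² ≈ 3.002.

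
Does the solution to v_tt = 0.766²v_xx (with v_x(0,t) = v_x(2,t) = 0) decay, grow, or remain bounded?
v oscillates about a mean that drifts linearly in t (generically unbounded; no decay). There is no damping, so the nonconstant modes persist as standing waves (energy conserved, no decay). But with Neumann conditions at both ends the constant mode has eigenvalue 0: the spatial mean M(t) of v satisfies M'' = 0, so M(t) = M(0) + M'(0)·t. Unless the initial velocity has zero mean (∫v_t(x,0)dx = 0), the solution grows linearly in t (unbounded, though not exponentially); if it does have zero mean, the solution stays bounded and simply oscillates.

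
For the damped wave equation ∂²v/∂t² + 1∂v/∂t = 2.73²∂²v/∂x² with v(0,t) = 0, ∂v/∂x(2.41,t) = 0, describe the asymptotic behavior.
v → 0. Damping (γ=1) dissipates energy; oscillations decay exponentially.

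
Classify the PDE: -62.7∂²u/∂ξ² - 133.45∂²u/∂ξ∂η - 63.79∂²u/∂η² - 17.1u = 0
A = -62.7, B = -133.45, C = -63.79. Discriminant B² - 4AC = 1810.3705. Since 1810.3705 > 0, hyperbolic.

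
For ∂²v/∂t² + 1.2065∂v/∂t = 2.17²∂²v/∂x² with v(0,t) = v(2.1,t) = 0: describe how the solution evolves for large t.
v → 0. Damping (γ=1.2065) dissipates energy; oscillations decay exponentially.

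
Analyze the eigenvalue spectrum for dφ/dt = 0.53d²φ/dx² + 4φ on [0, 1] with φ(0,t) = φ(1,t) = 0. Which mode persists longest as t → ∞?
Eigenvalues: λₙ = 0.53n²π²/1² - 4.
First three modes:
  n=1: λ₁ = 0.53π² - 4 ≈ 1.231
  n=2: λ₂ = 2.12π² - 4 ≈ 16.924
  n=3: λ₃ = 4.77π² - 4 ≈ 43.078
Since 0.53π² ≈ 5.231 > 4, all λₙ > 0.
The n=1 mode decays slowest → dominates as t → ∞.
Asymptotic: φ ~ c₁ sin(πx/1) e^{-λ₁t} with decay rate λ₁ ≈ 1.231.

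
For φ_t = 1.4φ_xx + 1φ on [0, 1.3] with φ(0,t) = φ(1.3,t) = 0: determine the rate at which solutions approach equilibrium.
Eigenvalues: λₙ = 1.4n²π²/1.3² - 1.
First three modes:
  n=1: λ₁ = 1.4π²/1.3² - 1 ≈ 7.176
  n=2: λ₂ = 5.6π²/1.3² - 1 ≈ 31.704
  n=3: λ₃ = 12.6π²/1.3² - 1 ≈ 72.584
Since 1.4π²/1.3² ≈ 8.176 > 1, all λₙ > 0.
The n=1 mode decays slowest → dominates as t → ∞.
Asymptotic: φ ~ c₁ sin(πx/1.3) e^{-λ₁t} with decay rate λ₁ ≈ 7.176.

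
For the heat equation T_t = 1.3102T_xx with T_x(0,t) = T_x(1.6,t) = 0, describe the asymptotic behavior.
T → constant (steady state). Heat is conserved (no flux at boundaries); solution approaches the spatial average.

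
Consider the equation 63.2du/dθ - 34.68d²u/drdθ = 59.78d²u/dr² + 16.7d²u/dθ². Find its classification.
Rewriting in standard form: -59.78d²u/dr² - 34.68d²u/drdθ - 16.7d²u/dθ² + 63.2du/dθ = 0. Elliptic. (A = -59.78, B = -34.68, C = -16.7 gives B² - 4AC = -2790.6016.)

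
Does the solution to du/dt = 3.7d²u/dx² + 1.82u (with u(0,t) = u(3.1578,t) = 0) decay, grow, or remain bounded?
u → 0. Diffusion dominates reaction (r=1.82 < κπ²/L²≈3.66); solution decays.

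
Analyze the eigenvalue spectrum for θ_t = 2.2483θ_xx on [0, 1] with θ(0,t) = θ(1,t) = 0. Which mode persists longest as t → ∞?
Eigenvalues: λₙ = 2.2483n²π².
First three modes:
  n=1: λ₁ = 2.2483π² ≈ 22.19
  n=2: λ₂ = 8.9932π² ≈ 88.759 (4× faster decay)
  n=3: λ₃ = 20.2347π² ≈ 199.708 (9× faster decay)
As t → ∞, higher modes decay exponentially faster. The n=1 mode dominates: θ ~ c₁ sin(πx) e^{-λ₁t}.
Decay rate: λ₁ = 2.2483π² ≈ 22.19.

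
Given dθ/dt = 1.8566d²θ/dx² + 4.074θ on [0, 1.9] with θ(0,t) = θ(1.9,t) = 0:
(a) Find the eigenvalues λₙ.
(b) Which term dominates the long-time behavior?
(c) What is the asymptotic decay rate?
Eigenvalues: λₙ = 1.8566n²π²/1.9² - 4.074.
First three modes:
  n=1: λ₁ = 1.8566π²/1.9² - 4.074 ≈ 1.002
  n=2: λ₂ = 7.4264π²/1.9² - 4.074 ≈ 16.229
  n=3: λ₃ = 16.7094π²/1.9² - 4.074 ≈ 41.609
Since 1.8566π²/1.9² ≈ 5.076 > 4.074, all λₙ > 0.
The n=1 mode decays slowest → dominates as t → ∞.
Asymptotic: θ ~ c₁ sin(πx/1.9) e^{-λ₁t} with decay rate λ₁ ≈ 1.002.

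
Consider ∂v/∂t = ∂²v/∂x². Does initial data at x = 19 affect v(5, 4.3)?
Yes, for any finite x. The heat equation has infinite propagation speed, so all initial data affects all points at any t > 0.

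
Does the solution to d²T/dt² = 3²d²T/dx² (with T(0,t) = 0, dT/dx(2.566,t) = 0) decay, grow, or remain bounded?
T oscillates (no decay). Energy is conserved; the solution oscillates indefinitely as standing waves.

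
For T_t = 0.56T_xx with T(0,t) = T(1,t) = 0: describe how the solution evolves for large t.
T → 0. Heat diffuses out through both boundaries.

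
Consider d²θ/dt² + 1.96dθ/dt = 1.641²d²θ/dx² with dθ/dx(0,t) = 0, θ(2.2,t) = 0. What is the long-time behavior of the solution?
As t → ∞, θ → 0. Damping (γ=1.96) dissipates energy; oscillations decay exponentially.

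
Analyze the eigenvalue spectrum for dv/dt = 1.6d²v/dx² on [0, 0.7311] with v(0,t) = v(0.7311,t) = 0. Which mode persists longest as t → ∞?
Eigenvalues: λₙ = 1.6n²π²/0.7311².
First three modes:
  n=1: λ₁ = 1.6π²/0.7311² ≈ 29.544
  n=2: λ₂ = 6.4π²/0.7311² ≈ 118.175 (4× faster decay)
  n=3: λ₃ = 14.4π²/0.7311² ≈ 265.894 (9× faster decay)
As t → ∞, higher modes decay exponentially faster. The n=1 mode dominates: v ~ c₁ sin(πx/0.7311) e^{-λ₁t}.
Decay rate: λ₁ = 1.6π²/0.7311² ≈ 29.544.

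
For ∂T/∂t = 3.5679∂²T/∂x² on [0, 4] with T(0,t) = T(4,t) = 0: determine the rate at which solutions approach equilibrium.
Eigenvalues: λₙ = 3.5679n²π²/4².
First three modes:
  n=1: λ₁ = 3.5679π²/4² ≈ 2.201
  n=2: λ₂ = 14.2716π²/4² ≈ 8.803 (4× faster decay)
  n=3: λ₃ = 32.1111π²/4² ≈ 19.808 (9× faster decay)
As t → ∞, higher modes decay exponentially faster. The n=1 mode dominates: T ~ c₁ sin(πx/4) e^{-λ₁t}.
Decay rate: λ₁ = 3.5679π²/4² ≈ 2.201.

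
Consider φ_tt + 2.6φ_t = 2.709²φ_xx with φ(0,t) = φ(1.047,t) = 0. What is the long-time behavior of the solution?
As t → ∞, φ → 0. Damping (γ=2.6) dissipates energy; oscillations decay exponentially.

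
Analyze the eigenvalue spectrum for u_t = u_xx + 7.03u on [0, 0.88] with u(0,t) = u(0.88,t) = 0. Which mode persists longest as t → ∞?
Eigenvalues: λₙ = n²π²/0.88² - 7.03.
First three modes:
  n=1: λ₁ = π²/0.88² - 7.03 ≈ 5.715
  n=2: λ₂ = 4π²/0.88² - 7.03 ≈ 43.949
  n=3: λ₃ = 9π²/0.88² - 7.03 ≈ 107.674
Since π²/0.88² ≈ 12.745 > 7.03, all λₙ > 0.
The n=1 mode decays slowest → dominates as t → ∞.
Asymptotic: u ~ c₁ sin(πx/0.88) e^{-λ₁t} with decay rate λ₁ ≈ 5.715.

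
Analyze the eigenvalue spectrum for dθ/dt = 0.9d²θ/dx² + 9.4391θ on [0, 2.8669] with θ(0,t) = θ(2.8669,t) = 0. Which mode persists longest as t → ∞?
Eigenvalues: λₙ = 0.9n²π²/2.8669² - 9.4391.
First three modes:
  n=1: λ₁ = 0.9π²/2.8669² - 9.4391 ≈ -8.358
  n=2: λ₂ = 3.6π²/2.8669² - 9.4391 ≈ -5.116
  n=3: λ₃ = 8.1π²/2.8669² - 9.4391 ≈ 0.287
Since 0.9π²/2.8669² ≈ 1.081 < 9.4391, λ₁ < 0.
The n=1 mode grows fastest (−λₙ is largest for n=1) → dominates.
Asymptotic: θ ~ c₁ sin(πx/2.8669) e^{8.358t} (exponential growth at rate −λ₁ ≈ 8.358).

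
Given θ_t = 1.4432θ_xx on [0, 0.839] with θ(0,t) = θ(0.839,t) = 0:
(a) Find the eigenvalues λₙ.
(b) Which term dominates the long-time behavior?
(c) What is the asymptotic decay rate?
Eigenvalues: λₙ = 1.4432n²π²/0.839².
First three modes:
  n=1: λ₁ = 1.4432π²/0.839² ≈ 20.235
  n=2: λ₂ = 5.7728π²/0.839² ≈ 80.94 (4× faster decay)
  n=3: λ₃ = 12.9888π²/0.839² ≈ 182.115 (9× faster decay)
As t → ∞, higher modes decay exponentially faster. The n=1 mode dominates: θ ~ c₁ sin(πx/0.839) e^{-λ₁t}.
Decay rate: λ₁ = 1.4432π²/0.839² ≈ 20.235.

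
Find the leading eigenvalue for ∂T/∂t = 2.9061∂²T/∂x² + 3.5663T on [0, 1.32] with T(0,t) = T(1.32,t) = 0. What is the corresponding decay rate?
Eigenvalues: λₙ = 2.9061n²π²/1.32² - 3.5663.
First three modes:
  n=1: λ₁ = 2.9061π²/1.32² - 3.5663 ≈ 12.895
  n=2: λ₂ = 11.6244π²/1.32² - 3.5663 ≈ 62.279
  n=3: λ₃ = 26.1549π²/1.32² - 3.5663 ≈ 144.585
Since 2.9061π²/1.32² ≈ 16.461 > 3.5663, all λₙ > 0.
The n=1 mode decays slowest → dominates as t → ∞.
Asymptotic: T ~ c₁ sin(πx/1.32) e^{-λ₁t} with decay rate λ₁ ≈ 12.895.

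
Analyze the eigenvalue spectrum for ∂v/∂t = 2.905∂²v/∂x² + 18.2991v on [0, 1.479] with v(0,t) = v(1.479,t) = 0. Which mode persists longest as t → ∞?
Eigenvalues: λₙ = 2.905n²π²/1.479² - 18.2991.
First three modes:
  n=1: λ₁ = 2.905π²/1.479² - 18.2991 ≈ -5.192
  n=2: λ₂ = 11.62π²/1.479² - 18.2991 ≈ 34.13
  n=3: λ₃ = 26.145π²/1.479² - 18.2991 ≈ 99.666
Since 2.905π²/1.479² ≈ 13.107 < 18.2991, λ₁ < 0.
The n=1 mode grows fastest (−λₙ is largest for n=1) → dominates.
Asymptotic: v ~ c₁ sin(πx/1.479) e^{5.192t} (exponential growth at rate −λ₁ ≈ 5.192).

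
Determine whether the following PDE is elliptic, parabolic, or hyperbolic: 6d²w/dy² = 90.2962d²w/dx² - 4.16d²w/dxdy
Rewriting in standard form: -90.2962d²w/dx² + 4.16d²w/dxdy + 6d²w/dy² = 0. Coefficients: A = -90.2962, B = 4.16, C = 6. B² - 4AC = 2184.4144, which is positive, so the equation is hyperbolic.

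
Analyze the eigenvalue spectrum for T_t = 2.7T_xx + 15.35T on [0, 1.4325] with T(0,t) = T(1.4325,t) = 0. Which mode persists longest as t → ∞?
Eigenvalues: λₙ = 2.7n²π²/1.4325² - 15.35.
First three modes:
  n=1: λ₁ = 2.7π²/1.4325² - 15.35 ≈ -2.364
  n=2: λ₂ = 10.8π²/1.4325² - 15.35 ≈ 36.594
  n=3: λ₃ = 24.3π²/1.4325² - 15.35 ≈ 101.524
Since 2.7π²/1.4325² ≈ 12.986 < 15.35, λ₁ < 0.
The n=1 mode grows fastest (−λₙ is largest for n=1) → dominates.
Asymptotic: T ~ c₁ sin(πx/1.4325) e^{2.364t} (exponential growth at rate −λ₁ ≈ 2.364).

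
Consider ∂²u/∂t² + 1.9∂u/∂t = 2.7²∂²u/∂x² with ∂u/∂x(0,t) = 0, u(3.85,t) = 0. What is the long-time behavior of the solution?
As t → ∞, u → 0. Damping (γ=1.9) dissipates energy; oscillations decay exponentially.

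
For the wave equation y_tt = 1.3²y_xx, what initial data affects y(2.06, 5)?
Domain of dependence: [-4.44, 8.56]. Signals travel at speed 1.3, so data within |x - 2.06| ≤ 1.3·5 = 6.5 can reach the point.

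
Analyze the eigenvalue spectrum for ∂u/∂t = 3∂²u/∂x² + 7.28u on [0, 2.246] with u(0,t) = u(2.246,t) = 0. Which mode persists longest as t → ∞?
Eigenvalues: λₙ = 3n²π²/2.246² - 7.28.
First three modes:
  n=1: λ₁ = 3π²/2.246² - 7.28 ≈ -1.41
  n=2: λ₂ = 12π²/2.246² - 7.28 ≈ 16.198
  n=3: λ₃ = 27π²/2.246² - 7.28 ≈ 45.546
Since 3π²/2.246² ≈ 5.87 < 7.28, λ₁ < 0.
The n=1 mode grows fastest (−λₙ is largest for n=1) → dominates.
Asymptotic: u ~ c₁ sin(πx/2.246) e^{1.41t} (exponential growth at rate −λ₁ ≈ 1.41).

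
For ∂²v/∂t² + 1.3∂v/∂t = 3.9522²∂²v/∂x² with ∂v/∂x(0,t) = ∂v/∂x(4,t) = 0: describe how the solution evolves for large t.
v → constant (steady state). Damping (γ=1.3) dissipates the nonconstant modes; with Neumann BCs the spatial average obeys M''+γM'=0 and tends to a finite limit.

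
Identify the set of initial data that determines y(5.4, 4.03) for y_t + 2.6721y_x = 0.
A single point: x = -5.368563. The characteristic through (5.4, 4.03) is x - 2.6721t = const, so x = 5.4 - 2.6721·4.03 = -5.368563.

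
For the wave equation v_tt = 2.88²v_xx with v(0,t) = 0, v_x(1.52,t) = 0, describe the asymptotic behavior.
v oscillates (no decay). Energy is conserved; the solution oscillates indefinitely as standing waves.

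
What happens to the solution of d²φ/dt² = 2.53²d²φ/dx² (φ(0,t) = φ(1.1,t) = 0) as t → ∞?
φ oscillates (no decay). Energy is conserved; the solution oscillates indefinitely as standing waves.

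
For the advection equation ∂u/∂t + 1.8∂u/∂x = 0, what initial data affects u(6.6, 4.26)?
A single point: x = -1.068. The characteristic through (6.6, 4.26) is x - 1.8t = const, so x = 6.6 - 1.8·4.26 = -1.068.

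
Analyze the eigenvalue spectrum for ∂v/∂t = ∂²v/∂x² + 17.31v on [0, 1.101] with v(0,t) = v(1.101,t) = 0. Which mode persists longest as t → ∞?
Eigenvalues: λₙ = n²π²/1.101² - 17.31.
First three modes:
  n=1: λ₁ = π²/1.101² - 17.31 ≈ -9.168
  n=2: λ₂ = 4π²/1.101² - 17.31 ≈ 15.258
  n=3: λ₃ = 9π²/1.101² - 17.31 ≈ 55.967
Since π²/1.101² ≈ 8.142 < 17.31, λ₁ < 0.
The n=1 mode grows fastest (−λₙ is largest for n=1) → dominates.
Asymptotic: v ~ c₁ sin(πx/1.101) e^{9.168t} (exponential growth at rate −λ₁ ≈ 9.168).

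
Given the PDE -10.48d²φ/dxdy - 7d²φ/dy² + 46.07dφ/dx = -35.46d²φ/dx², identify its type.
Rewriting in standard form: 35.46d²φ/dx² - 10.48d²φ/dxdy - 7d²φ/dy² + 46.07dφ/dx = 0. The second-order coefficients are A = 35.46, B = -10.48, C = -7. Since B² - 4AC = 1102.7104 > 0, this is a hyperbolic PDE.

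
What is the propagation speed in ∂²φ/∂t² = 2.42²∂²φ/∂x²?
Speed = 2.42. Information travels along characteristics x = x₀ ± 2.42t.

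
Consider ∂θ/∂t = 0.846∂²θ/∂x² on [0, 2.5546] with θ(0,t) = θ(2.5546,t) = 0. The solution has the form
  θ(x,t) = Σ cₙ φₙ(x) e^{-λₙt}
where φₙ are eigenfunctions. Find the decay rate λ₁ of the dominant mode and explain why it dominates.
Eigenvalues: λₙ = 0.846n²π²/2.5546².
First three modes:
  n=1: λ₁ = 0.846π²/2.5546² ≈ 1.279
  n=2: λ₂ = 3.384π²/2.5546² ≈ 5.118 (4× faster decay)
  n=3: λ₃ = 7.614π²/2.5546² ≈ 11.515 (9× faster decay)
As t → ∞, higher modes decay exponentially faster. The n=1 mode dominates: θ ~ c₁ sin(πx/2.5546) e^{-λ₁t}.
Decay rate: λ₁ = 0.846π²/2.5546² ≈ 1.279.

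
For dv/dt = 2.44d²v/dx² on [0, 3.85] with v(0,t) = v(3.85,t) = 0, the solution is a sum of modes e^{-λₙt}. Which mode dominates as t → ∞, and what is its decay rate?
Eigenvalues: λₙ = 2.44n²π²/3.85².
First three modes:
  n=1: λ₁ = 2.44π²/3.85² ≈ 1.625
  n=2: λ₂ = 9.76π²/3.85² ≈ 6.499 (4× faster decay)
  n=3: λ₃ = 21.96π²/3.85² ≈ 14.622 (9× faster decay)
As t → ∞, higher modes decay exponentially faster. The n=1 mode dominates: v ~ c₁ sin(πx/3.85) e^{-λ₁t}.
Decay rate: λ₁ = 2.44π²/3.85² ≈ 1.625.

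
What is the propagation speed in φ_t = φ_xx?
Infinite. The heat equation is parabolic, not hyperbolic, so disturbances propagate instantly.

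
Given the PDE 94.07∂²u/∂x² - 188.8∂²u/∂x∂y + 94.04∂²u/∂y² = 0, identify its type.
The second-order coefficients are A = 94.07, B = -188.8, C = 94.04. Since B² - 4AC = 260.0688 > 0, this is a hyperbolic PDE.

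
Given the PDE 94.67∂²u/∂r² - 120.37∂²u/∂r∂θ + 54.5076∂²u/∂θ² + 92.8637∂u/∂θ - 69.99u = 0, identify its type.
The second-order coefficients are A = 94.67, B = -120.37, C = 54.5076. Since B² - 4AC = -6152.001068 < 0, this is an elliptic PDE.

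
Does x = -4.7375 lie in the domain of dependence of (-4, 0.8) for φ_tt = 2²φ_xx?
Yes. The domain of dependence is [-5.6, -2.4], and -4.7375 ∈ [-5.6, -2.4].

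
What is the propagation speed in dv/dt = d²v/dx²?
Infinite. The heat equation is parabolic, not hyperbolic, so disturbances propagate instantly.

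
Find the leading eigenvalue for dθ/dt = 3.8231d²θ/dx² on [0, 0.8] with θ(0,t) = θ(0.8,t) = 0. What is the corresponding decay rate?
Eigenvalues: λₙ = 3.8231n²π²/0.8².
First three modes:
  n=1: λ₁ = 3.8231π²/0.8² ≈ 58.957
  n=2: λ₂ = 15.2924π²/0.8² ≈ 235.828 (4× faster decay)
  n=3: λ₃ = 34.4079π²/0.8² ≈ 530.613 (9× faster decay)
As t → ∞, higher modes decay exponentially faster. The n=1 mode dominates: θ ~ c₁ sin(πx/0.8) e^{-λ₁t}.
Decay rate: λ₁ = 3.8231π²/0.8² ≈ 58.957.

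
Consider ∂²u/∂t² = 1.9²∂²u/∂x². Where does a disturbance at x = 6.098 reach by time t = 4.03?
Domain of influence: [-1.559, 13.755]. Data at x = 6.098 spreads outward at speed 1.9.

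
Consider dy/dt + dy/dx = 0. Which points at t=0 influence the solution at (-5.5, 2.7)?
A single point: x = -8.2. The characteristic through (-5.5, 2.7) is x - 1t = const, so x = -5.5 - 1·2.7 = -8.2.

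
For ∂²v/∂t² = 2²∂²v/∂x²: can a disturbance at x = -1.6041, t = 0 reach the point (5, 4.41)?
Yes. The domain of dependence is [-3.82, 13.82], and -1.6041 ∈ [-3.82, 13.82].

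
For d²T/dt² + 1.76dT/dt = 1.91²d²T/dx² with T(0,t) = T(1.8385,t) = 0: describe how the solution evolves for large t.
T → 0. Damping (γ=1.76) dissipates energy; oscillations decay exponentially.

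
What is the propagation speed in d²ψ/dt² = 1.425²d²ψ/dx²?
Speed = 1.425. Information travels along characteristics x = x₀ ± 1.425t.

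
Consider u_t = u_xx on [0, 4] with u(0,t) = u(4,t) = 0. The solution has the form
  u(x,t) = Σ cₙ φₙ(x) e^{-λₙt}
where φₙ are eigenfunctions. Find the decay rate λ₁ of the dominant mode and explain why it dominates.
Eigenvalues: λₙ = n²π²/4².
First three modes:
  n=1: λ₁ = π²/4² ≈ 0.617
  n=2: λ₂ = 4π²/4² ≈ 2.467 (4× faster decay)
  n=3: λ₃ = 9π²/4² ≈ 5.552 (9× faster decay)
As t → ∞, higher modes decay exponentially faster. The n=1 mode dominates: u ~ c₁ sin(πx/4) e^{-λ₁t}.
Decay rate: λ₁ = π²/4² ≈ 0.617.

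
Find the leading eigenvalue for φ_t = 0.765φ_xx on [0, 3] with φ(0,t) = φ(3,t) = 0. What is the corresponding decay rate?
Eigenvalues: λₙ = 0.765n²π²/3².
First three modes:
  n=1: λ₁ = 0.765π²/3² ≈ 0.839
  n=2: λ₂ = 3.06π²/3² ≈ 3.356 (4× faster decay)
  n=3: λ₃ = 6.885π²/3² ≈ 7.55 (9× faster decay)
As t → ∞, higher modes decay exponentially faster. The n=1 mode dominates: φ ~ c₁ sin(πx/3) e^{-λ₁t}.
Decay rate: λ₁ = 0.765π²/3² ≈ 0.839.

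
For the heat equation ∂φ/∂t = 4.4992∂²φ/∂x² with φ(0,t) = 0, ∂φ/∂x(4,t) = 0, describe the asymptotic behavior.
φ → 0. Heat escapes through the Dirichlet boundary.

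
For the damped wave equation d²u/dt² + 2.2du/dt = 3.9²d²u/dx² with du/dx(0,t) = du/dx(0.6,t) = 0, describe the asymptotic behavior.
u → constant (steady state). Damping (γ=2.2) dissipates the nonconstant modes; with Neumann BCs the spatial average obeys M''+γM'=0 and tends to a finite limit.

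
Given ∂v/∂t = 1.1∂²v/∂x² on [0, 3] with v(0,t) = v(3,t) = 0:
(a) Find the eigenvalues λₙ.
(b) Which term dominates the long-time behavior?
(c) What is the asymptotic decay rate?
Eigenvalues: λₙ = 1.1n²π²/3².
First three modes:
  n=1: λ₁ = 1.1π²/3² ≈ 1.206
  n=2: λ₂ = 4.4π²/3² ≈ 4.825 (4× faster decay)
  n=3: λ₃ = 9.9π²/3² ≈ 10.857 (9× faster decay)
As t → ∞, higher modes decay exponentially faster. The n=1 mode dominates: v ~ c₁ sin(πx/3) e^{-λ₁t}.
Decay rate: λ₁ = 1.1π²/3² ≈ 1.206.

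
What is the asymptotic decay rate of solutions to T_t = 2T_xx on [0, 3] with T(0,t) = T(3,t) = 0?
Eigenvalues: λₙ = 2n²π²/3².
First three modes:
  n=1: λ₁ = 2π²/3² ≈ 2.193
  n=2: λ₂ = 8π²/3² ≈ 8.773 (4× faster decay)
  n=3: λ₃ = 18π²/3² ≈ 19.739 (9× faster decay)
As t → ∞, higher modes decay exponentially faster. The n=1 mode dominates: T ~ c₁ sin(πx/3) e^{-λ₁t}.
Decay rate: λ₁ = 2π²/3² ≈ 2.193.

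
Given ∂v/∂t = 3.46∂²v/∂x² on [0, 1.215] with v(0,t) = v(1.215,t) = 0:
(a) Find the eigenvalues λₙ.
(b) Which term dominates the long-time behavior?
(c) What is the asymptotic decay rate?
Eigenvalues: λₙ = 3.46n²π²/1.215².
First three modes:
  n=1: λ₁ = 3.46π²/1.215² ≈ 23.133
  n=2: λ₂ = 13.84π²/1.215² ≈ 92.53 (4× faster decay)
  n=3: λ₃ = 31.14π²/1.215² ≈ 208.193 (9× faster decay)
As t → ∞, higher modes decay exponentially faster. The n=1 mode dominates: v ~ c₁ sin(πx/1.215) e^{-λ₁t}.
Decay rate: λ₁ = 3.46π²/1.215² ≈ 23.133.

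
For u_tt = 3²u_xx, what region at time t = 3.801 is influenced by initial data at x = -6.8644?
Domain of influence: [-18.2674, 4.5386]. Data at x = -6.8644 spreads outward at speed 3.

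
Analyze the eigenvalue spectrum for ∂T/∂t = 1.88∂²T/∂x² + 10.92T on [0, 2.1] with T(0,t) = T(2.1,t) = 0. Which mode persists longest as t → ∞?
Eigenvalues: λₙ = 1.88n²π²/2.1² - 10.92.
First three modes:
  n=1: λ₁ = 1.88π²/2.1² - 10.92 ≈ -6.713
  n=2: λ₂ = 7.52π²/2.1² - 10.92 ≈ 5.91
  n=3: λ₃ = 16.92π²/2.1² - 10.92 ≈ 26.947
Since 1.88π²/2.1² ≈ 4.207 < 10.92, λ₁ < 0.
The n=1 mode grows fastest (−λₙ is largest for n=1) → dominates.
Asymptotic: T ~ c₁ sin(πx/2.1) e^{6.713t} (exponential growth at rate −λ₁ ≈ 6.713).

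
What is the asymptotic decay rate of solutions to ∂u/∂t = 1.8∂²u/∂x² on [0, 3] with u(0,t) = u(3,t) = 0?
Eigenvalues: λₙ = 1.8n²π²/3².
First three modes:
  n=1: λ₁ = 1.8π²/3² ≈ 1.974
  n=2: λ₂ = 7.2π²/3² ≈ 7.896 (4× faster decay)
  n=3: λ₃ = 16.2π²/3² ≈ 17.765 (9× faster decay)
As t → ∞, higher modes decay exponentially faster. The n=1 mode dominates: u ~ c₁ sin(πx/3) e^{-λ₁t}.
Decay rate: λ₁ = 1.8π²/3² ≈ 1.974.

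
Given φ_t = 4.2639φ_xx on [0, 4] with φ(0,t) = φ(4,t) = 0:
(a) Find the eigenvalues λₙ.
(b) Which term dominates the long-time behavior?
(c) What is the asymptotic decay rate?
Eigenvalues: λₙ = 4.2639n²π²/4².
First three modes:
  n=1: λ₁ = 4.2639π²/4² ≈ 2.63
  n=2: λ₂ = 17.0556π²/4² ≈ 10.521 (4× faster decay)
  n=3: λ₃ = 38.3751π²/4² ≈ 23.672 (9× faster decay)
As t → ∞, higher modes decay exponentially faster. The n=1 mode dominates: φ ~ c₁ sin(πx/4) e^{-λ₁t}.
Decay rate: λ₁ = 4.2639π²/4² ≈ 2.63.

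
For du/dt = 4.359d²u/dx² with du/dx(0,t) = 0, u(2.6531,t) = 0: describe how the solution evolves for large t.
u → 0. Heat escapes through the Dirichlet boundary.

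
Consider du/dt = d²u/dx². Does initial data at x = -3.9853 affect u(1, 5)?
Yes, for any finite x. The heat equation has infinite propagation speed, so all initial data affects all points at any t > 0.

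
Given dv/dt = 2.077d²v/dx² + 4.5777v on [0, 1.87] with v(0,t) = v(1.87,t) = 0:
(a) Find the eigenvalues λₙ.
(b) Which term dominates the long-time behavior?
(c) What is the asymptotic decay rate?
Eigenvalues: λₙ = 2.077n²π²/1.87² - 4.5777.
First three modes:
  n=1: λ₁ = 2.077π²/1.87² - 4.5777 ≈ 1.284
  n=2: λ₂ = 8.308π²/1.87² - 4.5777 ≈ 18.871
  n=3: λ₃ = 18.693π²/1.87² - 4.5777 ≈ 48.181
Since 2.077π²/1.87² ≈ 5.862 > 4.5777, all λₙ > 0.
The n=1 mode decays slowest → dominates as t → ∞.
Asymptotic: v ~ c₁ sin(πx/1.87) e^{-λ₁t} with decay rate λ₁ ≈ 1.284.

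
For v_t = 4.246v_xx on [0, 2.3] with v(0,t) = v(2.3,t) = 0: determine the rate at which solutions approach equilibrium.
Eigenvalues: λₙ = 4.246n²π²/2.3².
First three modes:
  n=1: λ₁ = 4.246π²/2.3² ≈ 7.922
  n=2: λ₂ = 16.984π²/2.3² ≈ 31.687 (4× faster decay)
  n=3: λ₃ = 38.214π²/2.3² ≈ 71.296 (9× faster decay)
As t → ∞, higher modes decay exponentially faster. The n=1 mode dominates: v ~ c₁ sin(πx/2.3) e^{-λ₁t}.
Decay rate: λ₁ = 4.246π²/2.3² ≈ 7.922.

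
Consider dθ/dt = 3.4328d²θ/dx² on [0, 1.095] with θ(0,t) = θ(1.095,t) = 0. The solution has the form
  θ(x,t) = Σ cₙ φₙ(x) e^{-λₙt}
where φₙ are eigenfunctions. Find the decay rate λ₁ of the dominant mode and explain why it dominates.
Eigenvalues: λₙ = 3.4328n²π²/1.095².
First three modes:
  n=1: λ₁ = 3.4328π²/1.095² ≈ 28.257
  n=2: λ₂ = 13.7312π²/1.095² ≈ 113.026 (4× faster decay)
  n=3: λ₃ = 30.8952π²/1.095² ≈ 254.309 (9× faster decay)
As t → ∞, higher modes decay exponentially faster. The n=1 mode dominates: θ ~ c₁ sin(πx/1.095) e^{-λ₁t}.
Decay rate: λ₁ = 3.4328π²/1.095² ≈ 28.257.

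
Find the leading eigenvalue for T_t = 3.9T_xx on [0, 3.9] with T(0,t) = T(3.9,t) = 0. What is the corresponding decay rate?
Eigenvalues: λₙ = 3.9n²π²/3.9².
First three modes:
  n=1: λ₁ = 3.9π²/3.9² ≈ 2.531
  n=2: λ₂ = 15.6π²/3.9² ≈ 10.123 (4× faster decay)
  n=3: λ₃ = 35.1π²/3.9² ≈ 22.776 (9× faster decay)
As t → ∞, higher modes decay exponentially faster. The n=1 mode dominates: T ~ c₁ sin(πx/3.9) e^{-λ₁t}.
Decay rate: λ₁ = 3.9π²/3.9² ≈ 2.531.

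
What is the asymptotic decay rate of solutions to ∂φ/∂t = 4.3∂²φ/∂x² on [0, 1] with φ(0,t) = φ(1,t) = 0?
Eigenvalues: λₙ = 4.3n²π².
First three modes:
  n=1: λ₁ = 4.3π² ≈ 42.439
  n=2: λ₂ = 17.2π² ≈ 169.757 (4× faster decay)
  n=3: λ₃ = 38.7π² ≈ 381.954 (9× faster decay)
As t → ∞, higher modes decay exponentially faster. The n=1 mode dominates: φ ~ c₁ sin(πx) e^{-λ₁t}.
Decay rate: λ₁ = 4.3π² ≈ 42.439.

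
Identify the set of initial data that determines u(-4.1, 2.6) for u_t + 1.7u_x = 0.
A single point: x = -8.52. The characteristic through (-4.1, 2.6) is x - 1.7t = const, so x = -4.1 - 1.7·2.6 = -8.52.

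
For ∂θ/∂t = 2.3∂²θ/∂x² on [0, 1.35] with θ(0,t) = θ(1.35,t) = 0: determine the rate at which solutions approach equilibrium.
Eigenvalues: λₙ = 2.3n²π²/1.35².
First three modes:
  n=1: λ₁ = 2.3π²/1.35² ≈ 12.455
  n=2: λ₂ = 9.2π²/1.35² ≈ 49.822 (4× faster decay)
  n=3: λ₃ = 20.7π²/1.35² ≈ 112.099 (9× faster decay)
As t → ∞, higher modes decay exponentially faster. The n=1 mode dominates: θ ~ c₁ sin(πx/1.35) e^{-λ₁t}.
Decay rate: λ₁ = 2.3π²/1.35² ≈ 12.455.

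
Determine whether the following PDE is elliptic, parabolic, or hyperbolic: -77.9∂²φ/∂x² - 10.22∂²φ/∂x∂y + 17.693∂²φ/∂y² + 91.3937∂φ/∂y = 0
Coefficients: A = -77.9, B = -10.22, C = 17.693. B² - 4AC = 5617.5872, which is positive, so the equation is hyperbolic.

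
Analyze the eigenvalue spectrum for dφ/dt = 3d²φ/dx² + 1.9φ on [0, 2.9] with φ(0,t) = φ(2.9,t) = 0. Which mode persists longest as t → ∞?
Eigenvalues: λₙ = 3n²π²/2.9² - 1.9.
First three modes:
  n=1: λ₁ = 3π²/2.9² - 1.9 ≈ 1.621
  n=2: λ₂ = 12π²/2.9² - 1.9 ≈ 12.183
  n=3: λ₃ = 27π²/2.9² - 1.9 ≈ 29.786
Since 3π²/2.9² ≈ 3.521 > 1.9, all λₙ > 0.
The n=1 mode decays slowest → dominates as t → ∞.
Asymptotic: φ ~ c₁ sin(πx/2.9) e^{-λ₁t} with decay rate λ₁ ≈ 1.621.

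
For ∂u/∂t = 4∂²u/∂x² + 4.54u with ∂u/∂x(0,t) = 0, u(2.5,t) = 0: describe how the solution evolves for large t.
u grows unboundedly. Reaction dominates diffusion (r=4.54 > κπ²/(4L²)≈1.58); solution grows exponentially.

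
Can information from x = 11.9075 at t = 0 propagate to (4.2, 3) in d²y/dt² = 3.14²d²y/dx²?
Yes. The domain of dependence is [-5.22, 13.62], and 11.9075 ∈ [-5.22, 13.62].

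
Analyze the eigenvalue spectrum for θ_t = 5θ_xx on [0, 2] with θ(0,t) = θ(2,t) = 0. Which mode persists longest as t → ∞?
Eigenvalues: λₙ = 5n²π²/2².
First three modes:
  n=1: λ₁ = 5π²/2² ≈ 12.337
  n=2: λ₂ = 20π²/2² ≈ 49.348 (4× faster decay)
  n=3: λ₃ = 45π²/2² ≈ 111.033 (9× faster decay)
As t → ∞, higher modes decay exponentially faster. The n=1 mode dominates: θ ~ c₁ sin(πx/2) e^{-λ₁t}.
Decay rate: λ₁ = 5π²/2² ≈ 12.337.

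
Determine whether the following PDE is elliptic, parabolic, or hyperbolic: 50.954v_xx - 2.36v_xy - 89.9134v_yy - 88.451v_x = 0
Coefficients: A = 50.954, B = -2.36, C = -89.9134. B² - 4AC = 18331.3591344, which is positive, so the equation is hyperbolic.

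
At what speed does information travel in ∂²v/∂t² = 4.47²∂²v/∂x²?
Speed = 4.47. Information travels along characteristics x = x₀ ± 4.47t.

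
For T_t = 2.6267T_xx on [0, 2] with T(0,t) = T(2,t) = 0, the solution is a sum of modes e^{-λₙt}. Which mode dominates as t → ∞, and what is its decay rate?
Eigenvalues: λₙ = 2.6267n²π²/2².
First three modes:
  n=1: λ₁ = 2.6267π²/2² ≈ 6.481
  n=2: λ₂ = 10.5068π²/2² ≈ 25.924 (4× faster decay)
  n=3: λ₃ = 23.6403π²/2² ≈ 58.33 (9× faster decay)
As t → ∞, higher modes decay exponentially faster. The n=1 mode dominates: T ~ c₁ sin(πx/2) e^{-λ₁t}.
Decay rate: λ₁ = 2.6267π²/2² ≈ 6.481.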